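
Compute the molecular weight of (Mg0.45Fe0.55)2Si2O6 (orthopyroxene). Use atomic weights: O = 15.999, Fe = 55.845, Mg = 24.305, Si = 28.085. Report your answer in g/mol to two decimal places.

The formula mass is the sum 0.90*24.305 + 1.10*55.845 + 2*28.085 + 6*15.999.

235.47 g/mol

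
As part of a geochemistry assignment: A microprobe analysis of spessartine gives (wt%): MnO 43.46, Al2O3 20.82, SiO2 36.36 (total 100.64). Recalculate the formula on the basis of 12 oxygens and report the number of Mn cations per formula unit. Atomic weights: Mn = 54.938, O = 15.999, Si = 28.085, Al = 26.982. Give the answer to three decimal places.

MnO: 43.46/70.937 = 0.61266 mol → 0.61266 mol Mn, 0.61266 mol O.
Al2O3: 20.82/101.961 = 0.20420 mol → 0.40840 mol Al, 0.61260 mol O.
SiO2: 36.36/60.083 = 0.60516 mol → 0.60516 mol Si, 1.21032 mol O.
Total oxygen = 2.43558 mol. Normalization factor = 12/2.43558 = 4.92696.
Mn per 12 O = 0.61266 × 4.92696 = 3.019.

3.019 Mn apfu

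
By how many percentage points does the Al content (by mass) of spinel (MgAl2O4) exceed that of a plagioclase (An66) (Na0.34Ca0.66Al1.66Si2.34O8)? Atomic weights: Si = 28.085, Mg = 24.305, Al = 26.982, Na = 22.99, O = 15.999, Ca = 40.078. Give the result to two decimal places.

Al in MgAl2O4: molar mass 142.265 g/mol; 2×26.982 = 53.964 g → 37.93 wt%.
Al in Na0.34Ca0.66Al1.66Si2.34O8: molar mass 272.769 g/mol; 1.66×26.982 = 44.790 g → 16.42 wt%.
Difference = 37.93 − 16.42 = 21.51 percentage points.

21.51 percentage points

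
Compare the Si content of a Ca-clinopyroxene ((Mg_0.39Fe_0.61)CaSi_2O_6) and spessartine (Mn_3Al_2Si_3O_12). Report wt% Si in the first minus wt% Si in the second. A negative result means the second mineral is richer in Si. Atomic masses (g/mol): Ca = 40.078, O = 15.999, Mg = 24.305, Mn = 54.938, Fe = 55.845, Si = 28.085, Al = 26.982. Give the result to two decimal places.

6.80 percentage points

First mineral: 56.170 g Si in 235.786 g formula = 23.82 wt% Si.
Second mineral: 84.255 g Si in 495.021 g formula = 17.02 wt% Si.
23.82% − 17.02% gives a difference of 6.80 percentage points.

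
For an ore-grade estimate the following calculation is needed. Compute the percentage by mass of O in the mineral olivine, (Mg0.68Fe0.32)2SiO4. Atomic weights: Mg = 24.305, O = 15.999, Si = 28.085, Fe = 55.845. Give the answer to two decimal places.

Molar mass of (Mg0.68Fe0.32)2SiO4: 1.36×24.305 + 0.64×55.845 + 1×28.085 + 4×15.999 = 160.877 g/mol.
Mass of O per formula unit: 4 × 15.999 = 63.996 g.
Weight fraction O = 63.996 / 160.877 = 0.3978.

39.78 wt%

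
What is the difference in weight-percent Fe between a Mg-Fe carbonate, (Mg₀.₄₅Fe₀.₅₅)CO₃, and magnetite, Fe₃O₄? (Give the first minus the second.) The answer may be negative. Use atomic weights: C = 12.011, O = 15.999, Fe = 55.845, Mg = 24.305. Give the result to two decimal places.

M((Mg₀.₄₅Fe₀.₅₅)CO₃) = 101.660 g/mol, so wt% Fe = 30.715/101.660 × 100 = 30.21%.
M(Fe₃O₄) = 231.531 g/mol, so wt% Fe = 167.535/231.531 × 100 = 72.36%.
30.21 − 72.36 = -42.15 pp.

-42.15 percentage points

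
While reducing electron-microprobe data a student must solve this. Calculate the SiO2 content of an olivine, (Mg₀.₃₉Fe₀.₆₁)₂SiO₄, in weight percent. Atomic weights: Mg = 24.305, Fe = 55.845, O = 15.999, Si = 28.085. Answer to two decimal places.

33.53 wt%

Molar mass of (Mg₀.₃₉Fe₀.₆₁)₂SiO₄ = 0.78·24.305 + 1.22·55.845 + 1·28.085 + 4·15.999 = 179.170 g/mol.
Each formula unit contains 1 Si, equivalent to 1/1 = 1.0000 mol SiO2.
M(SiO2) = 1×28.085 + 2×15.999 = 60.083 g/mol.
Mass of SiO2 per formula unit = 1.0000 × 60.083 = 60.083 g.
SiO2 wt% = 60.083 / 179.170 × 100 = 33.53%.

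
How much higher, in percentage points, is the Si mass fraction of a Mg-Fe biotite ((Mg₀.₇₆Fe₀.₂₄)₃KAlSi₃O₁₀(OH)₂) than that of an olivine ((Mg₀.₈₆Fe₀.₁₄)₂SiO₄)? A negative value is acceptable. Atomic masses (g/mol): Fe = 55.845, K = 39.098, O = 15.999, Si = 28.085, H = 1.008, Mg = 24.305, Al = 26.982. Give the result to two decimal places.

First mineral: 84.255 g Si in 439.963 g formula = 19.15 wt% Si.
Second mineral: 28.085 g Si in 149.522 g formula = 18.78 wt% Si.
19.15% − 18.78% gives a difference of 0.37 percentage points.

0.37 percentage points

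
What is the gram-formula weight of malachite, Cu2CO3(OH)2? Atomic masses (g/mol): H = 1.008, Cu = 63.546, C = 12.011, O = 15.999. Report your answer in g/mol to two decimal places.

The formula mass is the sum 2(63.546) + 1(12.011) + 5(15.999) + 2(1.008).

221.11 g/mol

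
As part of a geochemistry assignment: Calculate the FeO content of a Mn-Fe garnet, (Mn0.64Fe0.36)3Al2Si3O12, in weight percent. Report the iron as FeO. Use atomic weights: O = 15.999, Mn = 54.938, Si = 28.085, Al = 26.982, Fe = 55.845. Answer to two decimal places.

15.64 wt%

Molar mass of (Mn0.64Fe0.36)3Al2Si3O12 = 1.92×54.938 + 1.08×55.845 + 2×26.982 + 3×28.085 + 12×15.999 = 496.001 g/mol.
Each formula unit contains 1.08 Fe, equivalent to 1.08/1 = 1.0800 mol FeO.
M(FeO) = 1×55.845 + 1×15.999 = 71.844 g/mol.
Mass of FeO per formula unit = 1.0800 × 71.844 = 77.592 g.
FeO wt% = 77.592 / 496.001 × 100 = 15.64%.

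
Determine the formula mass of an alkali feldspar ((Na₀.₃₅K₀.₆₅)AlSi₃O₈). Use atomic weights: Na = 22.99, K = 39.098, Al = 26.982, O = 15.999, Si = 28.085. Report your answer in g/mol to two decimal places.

272.69 g/mol

M = 0.35·22.99 + 0.65·39.098 + 1·26.982 + 3·28.085 + 8·15.999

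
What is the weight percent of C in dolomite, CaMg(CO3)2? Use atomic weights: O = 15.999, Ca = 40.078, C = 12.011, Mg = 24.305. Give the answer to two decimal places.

13.03 mass %

M(CaMg(CO3)2) = 184.399 g/mol.
C contributes 2 × 12.011 = 24.022 g per mole.
24.022/184.399 = 0.1303 → 13.03%.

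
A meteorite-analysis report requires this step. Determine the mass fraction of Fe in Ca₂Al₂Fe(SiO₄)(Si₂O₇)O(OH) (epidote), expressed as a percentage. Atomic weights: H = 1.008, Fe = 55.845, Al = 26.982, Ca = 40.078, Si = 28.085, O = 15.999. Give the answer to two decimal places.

11.56 wt%

M(Ca₂Al₂Fe(SiO₄)(Si₂O₇)O(OH)) = 483.215 g/mol.
Fe contributes 1 × 55.845 = 55.845 g per mole.
55.845/483.215 = 0.1156 → 11.56%.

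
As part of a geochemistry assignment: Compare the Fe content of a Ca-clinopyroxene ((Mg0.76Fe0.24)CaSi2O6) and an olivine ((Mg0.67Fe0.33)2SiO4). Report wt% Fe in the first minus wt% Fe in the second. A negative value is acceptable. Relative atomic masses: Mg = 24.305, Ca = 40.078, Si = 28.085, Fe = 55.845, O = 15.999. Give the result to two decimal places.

M((Mg0.76Fe0.24)CaSi2O6) = 224.117 g/mol, so wt% Fe = 13.403/224.117 × 100 = 5.98%.
M((Mg0.67Fe0.33)2SiO4) = 161.507 g/mol, so wt% Fe = 36.858/161.507 × 100 = 22.82%.
5.98 − 22.82 = -16.84 pp.

-16.84 percentage points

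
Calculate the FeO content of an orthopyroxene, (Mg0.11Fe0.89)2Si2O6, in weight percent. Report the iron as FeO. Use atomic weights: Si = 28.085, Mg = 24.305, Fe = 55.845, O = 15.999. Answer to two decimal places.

M((Mg0.11Fe0.89)2Si2O6) = 256.915 g/mol; M(FeO) = 71.844 g/mol.
Moles FeO per formula unit = 1.78 Fe ÷ 1 = 1.7800.
FeO fraction = (1.7800 × 71.844) / 256.915 = 127.882/256.915 = 0.4978.

49.78 wt%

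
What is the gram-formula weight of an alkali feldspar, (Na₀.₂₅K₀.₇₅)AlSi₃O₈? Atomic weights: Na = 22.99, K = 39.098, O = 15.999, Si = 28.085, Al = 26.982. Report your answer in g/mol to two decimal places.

Na: 0.25 × 22.99 = 5.7475
K: 0.75 × 39.098 = 29.3235
Al: 1 × 26.982 = 26.9820
Si: 3 × 28.085 = 84.2550
O: 8 × 15.999 = 127.9920
Summing the contributions gives the formula mass.

274.30 g/mol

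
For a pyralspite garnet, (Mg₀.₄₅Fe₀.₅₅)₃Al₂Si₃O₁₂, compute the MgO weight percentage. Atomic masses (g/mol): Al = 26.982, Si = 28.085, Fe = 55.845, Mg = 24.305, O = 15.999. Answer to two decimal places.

11.95 wt%

Formula mass = 455.163 g/mol.
1.35 Mg → 1.3500 mol MgO per formula unit; M(MgO) = 40.304, so MgO mass = 54.410 g.
54.410/455.163 × 100 = 11.95 wt%.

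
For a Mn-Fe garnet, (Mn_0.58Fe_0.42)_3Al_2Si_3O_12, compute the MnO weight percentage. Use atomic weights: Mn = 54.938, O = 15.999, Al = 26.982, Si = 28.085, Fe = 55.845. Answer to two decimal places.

M((Mn_0.58Fe_0.42)_3Al_2Si_3O_12) = 496.164 g/mol; M(MnO) = 70.937 g/mol.
Moles MnO per formula unit = 1.74 Mn ÷ 1 = 1.7400.
MnO fraction = (1.7400 × 70.937) / 496.164 = 123.430/496.164 = 0.2488.

24.88 wt%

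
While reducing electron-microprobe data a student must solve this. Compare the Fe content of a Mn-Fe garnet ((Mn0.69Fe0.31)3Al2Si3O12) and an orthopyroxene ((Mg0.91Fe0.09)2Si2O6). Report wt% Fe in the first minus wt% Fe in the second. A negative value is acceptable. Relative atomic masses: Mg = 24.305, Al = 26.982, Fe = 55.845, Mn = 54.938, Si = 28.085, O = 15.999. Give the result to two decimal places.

Fe in (Mn0.69Fe0.31)3Al2Si3O12: molar mass 495.865 g/mol; 0.93×55.845 = 51.936 g → 10.47 wt%.
Fe in (Mg0.91Fe0.09)2Si2O6: molar mass 206.451 g/mol; 0.18×55.845 = 10.052 g → 4.87 wt%.
Difference = 10.47 − 4.87 = 5.60 percentage points.

5.60 percentage points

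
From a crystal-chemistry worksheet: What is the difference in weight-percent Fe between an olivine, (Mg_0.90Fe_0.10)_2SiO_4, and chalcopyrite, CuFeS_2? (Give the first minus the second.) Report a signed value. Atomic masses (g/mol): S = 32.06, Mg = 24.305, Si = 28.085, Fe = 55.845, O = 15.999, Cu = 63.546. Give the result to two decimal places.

-22.83 percentage points

Fe in (Mg_0.90Fe_0.10)_2SiO_4: molar mass 146.999 g/mol; 0.20×55.845 = 11.169 g → 7.60 wt%.
Fe in CuFeS_2: molar mass 183.511 g/mol; 1×55.845 = 55.845 g → 30.43 wt%.
Difference = 7.60 − 30.43 = -22.83 percentage points.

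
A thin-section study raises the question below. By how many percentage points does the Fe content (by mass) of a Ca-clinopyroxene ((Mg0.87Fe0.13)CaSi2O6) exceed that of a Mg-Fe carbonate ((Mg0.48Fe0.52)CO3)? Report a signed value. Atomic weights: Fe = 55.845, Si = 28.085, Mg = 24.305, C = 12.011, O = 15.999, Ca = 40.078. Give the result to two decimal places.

Fe in (Mg0.87Fe0.13)CaSi2O6: molar mass 220.647 g/mol; 0.13×55.845 = 7.260 g → 3.29 wt%.
Fe in (Mg0.48Fe0.52)CO3: molar mass 100.714 g/mol; 0.52×55.845 = 29.039 g → 28.83 wt%.
Difference = 3.29 − 28.83 = -25.54 percentage points.

-25.54 percentage points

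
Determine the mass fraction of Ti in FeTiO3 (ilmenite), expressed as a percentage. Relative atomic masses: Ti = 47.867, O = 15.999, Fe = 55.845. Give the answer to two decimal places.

Molar mass of FeTiO3: 1×55.845 + 1×47.867 + 3×15.999 = 151.709 g/mol.
Mass of Ti per formula unit: 1 × 47.867 = 47.867 g.
Weight fraction Ti = 47.867 / 151.709 = 0.3155.

31.55 mass %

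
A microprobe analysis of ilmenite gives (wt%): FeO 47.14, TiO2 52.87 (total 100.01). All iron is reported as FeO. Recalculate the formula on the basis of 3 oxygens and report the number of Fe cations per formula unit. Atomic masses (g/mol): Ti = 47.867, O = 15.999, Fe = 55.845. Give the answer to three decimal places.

FeO (M=71.844): mol = 0.65614; Fe = 0.65614, O = 0.65614.
TiO2 (M=79.865): mol = 0.66199; Ti = 0.66199, O = 1.32398.
ΣO = 1.98012; factor = 3/ΣO = 1.51506.
Fe apfu = 0.65614 × 1.51506 = 0.994.

0.994 Fe apfu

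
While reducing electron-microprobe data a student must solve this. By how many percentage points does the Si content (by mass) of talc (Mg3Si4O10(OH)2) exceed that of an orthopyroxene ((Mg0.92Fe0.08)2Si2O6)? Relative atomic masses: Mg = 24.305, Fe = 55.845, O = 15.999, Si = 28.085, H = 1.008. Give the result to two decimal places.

2.33 percentage points

M(Mg3Si4O10(OH)2) = 379.259 g/mol, so wt% Si = 112.340/379.259 × 100 = 29.62%.
M((Mg0.92Fe0.08)2Si2O6) = 205.820 g/mol, so wt% Si = 56.170/205.820 × 100 = 27.29%.
29.62 − 27.29 = 2.33 pp.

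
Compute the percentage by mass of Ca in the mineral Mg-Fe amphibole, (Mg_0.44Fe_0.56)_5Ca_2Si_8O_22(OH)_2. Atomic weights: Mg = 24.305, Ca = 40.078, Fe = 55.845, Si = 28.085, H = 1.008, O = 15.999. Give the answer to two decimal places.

8.90 mass %

M((Mg_0.44Fe_0.56)_5Ca_2Si_8O_22(OH)_2) = 900.665 g/mol.
Ca contributes 2 × 40.078 = 80.156 g per mole.
80.156/900.665 = 0.0890 → 8.90%.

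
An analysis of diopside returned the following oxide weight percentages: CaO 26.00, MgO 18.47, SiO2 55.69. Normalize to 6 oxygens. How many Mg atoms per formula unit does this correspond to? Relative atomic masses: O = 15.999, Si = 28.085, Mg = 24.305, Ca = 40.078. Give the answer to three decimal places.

0.991 Mg apfu

26.00 wt% CaO ÷ 56.077 g/mol = 0.46365 mol, giving 0.46365 Ca and 0.46365 O.
18.47 wt% MgO ÷ 40.304 g/mol = 0.45827 mol, giving 0.45827 Mg and 0.45827 O.
55.69 wt% SiO2 ÷ 60.083 g/mol = 0.92688 mol, giving 0.92688 Si and 1.85376 O.
Oxygen sums to 2.77568; scaling by 6/2.77568 = 2.16163 puts the formula on 6 O.
Mg: 0.45827 × 2.16163 = 0.991 atoms per formula unit.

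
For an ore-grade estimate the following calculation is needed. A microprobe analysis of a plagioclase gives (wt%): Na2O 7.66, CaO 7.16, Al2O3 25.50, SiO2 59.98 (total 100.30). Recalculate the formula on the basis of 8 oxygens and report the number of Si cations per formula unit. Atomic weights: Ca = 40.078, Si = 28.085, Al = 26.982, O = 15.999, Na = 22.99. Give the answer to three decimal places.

Na2O: 7.66/61.979 = 0.12359 mol → 0.24718 mol Na, 0.12359 mol O.
CaO: 7.16/56.077 = 0.12768 mol → 0.12768 mol Ca, 0.12768 mol O.
Al2O3: 25.50/101.961 = 0.25010 mol → 0.50020 mol Al, 0.75030 mol O.
SiO2: 59.98/60.083 = 0.99829 mol → 0.99829 mol Si, 1.99658 mol O.
Total oxygen = 2.99815 mol. Normalization factor = 8/2.99815 = 2.66831.
Si per 8 O = 0.99829 × 2.66831 = 2.664.

2.664 Si apfu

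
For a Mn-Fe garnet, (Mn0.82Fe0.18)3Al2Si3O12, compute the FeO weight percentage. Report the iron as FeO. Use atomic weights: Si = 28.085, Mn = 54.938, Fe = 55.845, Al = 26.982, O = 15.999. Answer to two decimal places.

7.83 wt%

Formula mass = 495.511 g/mol.
0.54 Fe → 0.5400 mol FeO per formula unit; M(FeO) = 71.844, so FeO mass = 38.796 g.
38.796/495.511 × 100 = 7.83 wt%.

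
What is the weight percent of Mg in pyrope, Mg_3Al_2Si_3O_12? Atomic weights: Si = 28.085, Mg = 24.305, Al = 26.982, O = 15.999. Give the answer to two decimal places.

18.09 wt%

Molar mass of Mg_3Al_2Si_3O_12: 3×24.305 + 2×26.982 + 3×28.085 + 12×15.999 = 403.122 g/mol.
Mass of Mg per formula unit: 3 × 24.305 = 72.915 g.
Weight fraction Mg = 72.915 / 403.122 = 0.1809.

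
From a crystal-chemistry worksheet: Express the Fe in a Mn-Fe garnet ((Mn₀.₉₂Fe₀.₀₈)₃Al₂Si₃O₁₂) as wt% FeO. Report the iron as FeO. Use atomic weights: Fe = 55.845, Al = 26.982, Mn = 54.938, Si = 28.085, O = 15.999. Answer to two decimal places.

3.48 wt%

Formula mass = 495.239 g/mol.
0.24 Fe → 0.2400 mol FeO per formula unit; M(FeO) = 71.844, so FeO mass = 17.243 g.
17.243/495.239 × 100 = 3.48 wt%.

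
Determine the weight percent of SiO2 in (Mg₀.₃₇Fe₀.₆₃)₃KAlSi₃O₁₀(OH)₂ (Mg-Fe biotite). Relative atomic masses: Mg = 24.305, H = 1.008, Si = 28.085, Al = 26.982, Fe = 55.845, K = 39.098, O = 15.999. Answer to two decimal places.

37.80 wt%

M((Mg₀.₃₇Fe₀.₆₃)₃KAlSi₃O₁₀(OH)₂) = 476.865 g/mol; M(SiO2) = 60.083 g/mol.
Moles SiO2 per formula unit = 3 Si ÷ 1 = 3.0000.
SiO2 fraction = (3.0000 × 60.083) / 476.865 = 180.249/476.865 = 0.3780.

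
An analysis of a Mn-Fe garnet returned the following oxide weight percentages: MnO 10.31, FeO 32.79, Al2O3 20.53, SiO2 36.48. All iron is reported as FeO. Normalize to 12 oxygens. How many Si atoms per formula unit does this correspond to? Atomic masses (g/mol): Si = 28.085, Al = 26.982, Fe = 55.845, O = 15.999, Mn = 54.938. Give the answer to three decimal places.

MnO: 10.31/70.937 = 0.14534 mol → 0.14534 mol Mn, 0.14534 mol O.
FeO: 32.79/71.844 = 0.45641 mol → 0.45641 mol Fe, 0.45641 mol O.
Al2O3: 20.53/101.961 = 0.20135 mol → 0.40270 mol Al, 0.60405 mol O.
SiO2: 36.48/60.083 = 0.60716 mol → 0.60716 mol Si, 1.21432 mol O.
Total oxygen = 2.42012 mol. Normalization factor = 12/2.42012 = 4.95843.
Si per 12 O = 0.60716 × 4.95843 = 3.011.

3.011 Si apfu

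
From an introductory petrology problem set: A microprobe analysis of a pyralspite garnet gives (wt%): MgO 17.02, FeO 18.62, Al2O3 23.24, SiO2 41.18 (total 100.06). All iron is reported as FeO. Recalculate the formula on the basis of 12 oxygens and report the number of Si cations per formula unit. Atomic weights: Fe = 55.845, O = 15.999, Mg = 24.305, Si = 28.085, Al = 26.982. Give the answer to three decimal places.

3.006 Si apfu

MgO: 17.02/40.304 = 0.42229 mol → 0.42229 mol Mg, 0.42229 mol O.
FeO: 18.62/71.844 = 0.25917 mol → 0.25917 mol Fe, 0.25917 mol O.
Al2O3: 23.24/101.961 = 0.22793 mol → 0.45586 mol Al, 0.68379 mol O.
SiO2: 41.18/60.083 = 0.68539 mol → 0.68539 mol Si, 1.37078 mol O.
Total oxygen = 2.73603 mol. Normalization factor = 12/2.73603 = 4.38592.
Si per 12 O = 0.68539 × 4.38592 = 3.006.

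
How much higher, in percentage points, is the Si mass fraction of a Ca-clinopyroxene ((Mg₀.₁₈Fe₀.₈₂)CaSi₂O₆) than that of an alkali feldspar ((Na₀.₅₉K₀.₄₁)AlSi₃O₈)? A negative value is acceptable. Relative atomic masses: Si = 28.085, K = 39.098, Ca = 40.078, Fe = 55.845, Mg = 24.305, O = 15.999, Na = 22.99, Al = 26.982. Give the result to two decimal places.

-8.17 percentage points

First mineral: 56.170 g Si in 242.410 g formula = 23.17 wt% Si.
Second mineral: 84.255 g Si in 268.823 g formula = 31.34 wt% Si.
23.17% − 31.34% gives a difference of -8.17 percentage points.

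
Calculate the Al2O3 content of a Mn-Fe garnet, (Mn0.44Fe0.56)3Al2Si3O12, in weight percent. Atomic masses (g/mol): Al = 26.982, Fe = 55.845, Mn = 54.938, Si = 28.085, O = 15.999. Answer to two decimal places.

Formula mass = 496.545 g/mol.
2 Al → 1.0000 mol Al2O3 per formula unit; M(Al2O3) = 101.961, so Al2O3 mass = 101.961 g.
101.961/496.545 × 100 = 20.53 wt%.

20.53 wt%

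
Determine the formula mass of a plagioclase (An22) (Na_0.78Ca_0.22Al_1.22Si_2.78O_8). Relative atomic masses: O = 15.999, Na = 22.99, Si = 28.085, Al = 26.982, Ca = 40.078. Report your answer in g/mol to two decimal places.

The formula mass is the sum 0.78*22.99 + 0.22*40.078 + 1.22*26.982 + 2.78*28.085 + 8*15.999.

265.74 g/mol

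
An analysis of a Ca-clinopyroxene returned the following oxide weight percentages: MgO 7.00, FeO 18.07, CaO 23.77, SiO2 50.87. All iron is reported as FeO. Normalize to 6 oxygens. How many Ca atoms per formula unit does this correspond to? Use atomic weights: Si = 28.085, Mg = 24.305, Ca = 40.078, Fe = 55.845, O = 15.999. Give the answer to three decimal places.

1.000 Ca apfu

7.00 wt% MgO ÷ 40.304 g/mol = 0.17368 mol, giving 0.17368 Mg and 0.17368 O.
18.07 wt% FeO ÷ 71.844 g/mol = 0.25152 mol, giving 0.25152 Fe and 0.25152 O.
23.77 wt% CaO ÷ 56.077 g/mol = 0.42388 mol, giving 0.42388 Ca and 0.42388 O.
50.87 wt% SiO2 ÷ 60.083 g/mol = 0.84666 mol, giving 0.84666 Si and 1.69332 O.
Oxygen sums to 2.54240; scaling by 6/2.54240 = 2.35997 puts the formula on 6 O.
Ca: 0.42388 × 2.35997 = 1.000 atoms per formula unit.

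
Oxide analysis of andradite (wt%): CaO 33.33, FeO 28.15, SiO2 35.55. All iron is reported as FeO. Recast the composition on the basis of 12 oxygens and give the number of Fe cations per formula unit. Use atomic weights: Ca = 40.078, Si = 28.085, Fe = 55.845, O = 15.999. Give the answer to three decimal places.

2.167 Fe apfu

CaO: 33.33/56.077 = 0.59436 mol → 0.59436 mol Ca, 0.59436 mol O.
FeO: 28.15/71.844 = 0.39182 mol → 0.39182 mol Fe, 0.39182 mol O.
SiO2: 35.55/60.083 = 0.59168 mol → 0.59168 mol Si, 1.18336 mol O.
Total oxygen = 2.16954 mol. Normalization factor = 12/2.16954 = 5.53113.
Fe per 12 O = 0.39182 × 5.53113 = 2.167.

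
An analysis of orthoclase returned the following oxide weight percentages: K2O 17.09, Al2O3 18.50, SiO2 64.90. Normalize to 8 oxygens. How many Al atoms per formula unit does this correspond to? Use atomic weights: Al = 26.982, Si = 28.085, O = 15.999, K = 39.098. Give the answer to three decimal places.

1.006 Al apfu

K2O: 17.09/94.195 = 0.18143 mol → 0.36286 mol K, 0.18143 mol O.
Al2O3: 18.50/101.961 = 0.18144 mol → 0.36288 mol Al, 0.54432 mol O.
SiO2: 64.90/60.083 = 1.08017 mol → 1.08017 mol Si, 2.16034 mol O.
Total oxygen = 2.88609 mol. Normalization factor = 8/2.88609 = 2.77192.
Al per 8 O = 0.36288 × 2.77192 = 1.006.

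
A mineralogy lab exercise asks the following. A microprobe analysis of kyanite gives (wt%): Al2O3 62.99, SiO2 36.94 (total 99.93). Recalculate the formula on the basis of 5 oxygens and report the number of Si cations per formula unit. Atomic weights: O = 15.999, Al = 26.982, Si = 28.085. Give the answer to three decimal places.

Al2O3 (M=101.961): mol = 0.61779; Al = 1.23558, O = 1.85337.
SiO2 (M=60.083): mol = 0.61482; Si = 0.61482, O = 1.22964.
ΣO = 3.08301; factor = 5/ΣO = 1.62179.
Si apfu = 0.61482 × 1.62179 = 0.997.

0.997 Si apfu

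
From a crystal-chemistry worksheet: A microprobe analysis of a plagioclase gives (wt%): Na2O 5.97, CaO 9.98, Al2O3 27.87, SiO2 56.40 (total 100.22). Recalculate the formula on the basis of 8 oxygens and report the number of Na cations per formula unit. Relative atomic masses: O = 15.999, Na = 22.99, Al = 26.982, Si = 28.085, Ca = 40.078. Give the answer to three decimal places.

0.519 Na apfu

Na2O: 5.97/61.979 = 0.09632 mol → 0.19264 mol Na, 0.09632 mol O.
CaO: 9.98/56.077 = 0.17797 mol → 0.17797 mol Ca, 0.17797 mol O.
Al2O3: 27.87/101.961 = 0.27334 mol → 0.54668 mol Al, 0.82002 mol O.
SiO2: 56.40/60.083 = 0.93870 mol → 0.93870 mol Si, 1.87740 mol O.
Total oxygen = 2.97171 mol. Normalization factor = 8/2.97171 = 2.69205.
Na per 8 O = 0.19264 × 2.69205 = 0.519.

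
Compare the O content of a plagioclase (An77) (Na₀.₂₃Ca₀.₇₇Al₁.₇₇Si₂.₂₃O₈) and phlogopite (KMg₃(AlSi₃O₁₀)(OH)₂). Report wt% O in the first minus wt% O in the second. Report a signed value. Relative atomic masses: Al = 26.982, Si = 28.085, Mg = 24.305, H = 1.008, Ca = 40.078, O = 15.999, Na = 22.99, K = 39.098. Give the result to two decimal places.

0.61 percentage points

O in Na₀.₂₃Ca₀.₇₇Al₁.₇₇Si₂.₂₃O₈: molar mass 274.527 g/mol; 8×15.999 = 127.992 g → 46.62 wt%.
O in KMg₃(AlSi₃O₁₀)(OH)₂: molar mass 417.254 g/mol; 12×15.999 = 191.988 g → 46.01 wt%.
Difference = 46.62 − 46.01 = 0.61 percentage points.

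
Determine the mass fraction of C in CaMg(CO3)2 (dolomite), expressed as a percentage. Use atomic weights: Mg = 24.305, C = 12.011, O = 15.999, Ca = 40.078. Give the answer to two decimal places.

Molar mass of CaMg(CO3)2: 1×40.078 + 1×24.305 + 2×12.011 + 6×15.999 = 184.399 g/mol.
Mass of C per formula unit: 2 × 12.011 = 24.022 g.
Weight fraction C = 24.022 / 184.399 = 0.1303.

13.03 wt%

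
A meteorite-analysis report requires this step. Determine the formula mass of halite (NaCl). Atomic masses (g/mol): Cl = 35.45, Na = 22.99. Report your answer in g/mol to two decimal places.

M = 1×22.99 + 1×35.45

58.44 g/mol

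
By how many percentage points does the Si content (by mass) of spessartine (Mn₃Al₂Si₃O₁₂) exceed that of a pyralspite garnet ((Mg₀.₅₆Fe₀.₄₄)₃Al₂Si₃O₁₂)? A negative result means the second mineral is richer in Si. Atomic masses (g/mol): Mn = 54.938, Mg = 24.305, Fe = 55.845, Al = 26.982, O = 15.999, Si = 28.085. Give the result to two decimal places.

M(Mn₃Al₂Si₃O₁₂) = 495.021 g/mol, so wt% Si = 84.255/495.021 × 100 = 17.02%.
M((Mg₀.₅₆Fe₀.₄₄)₃Al₂Si₃O₁₂) = 444.755 g/mol, so wt% Si = 84.255/444.755 × 100 = 18.94%.
17.02 − 18.94 = -1.92 pp.

-1.92 percentage points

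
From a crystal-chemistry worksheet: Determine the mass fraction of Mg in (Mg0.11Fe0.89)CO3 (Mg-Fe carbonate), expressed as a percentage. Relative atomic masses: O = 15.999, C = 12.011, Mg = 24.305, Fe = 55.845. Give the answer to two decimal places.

M((Mg0.11Fe0.89)CO3) = 112.384 g/mol.
Mg contributes 0.11 × 24.305 = 2.674 g per mole.
2.674/112.384 = 0.0238 → 2.38%.

2.38 wt%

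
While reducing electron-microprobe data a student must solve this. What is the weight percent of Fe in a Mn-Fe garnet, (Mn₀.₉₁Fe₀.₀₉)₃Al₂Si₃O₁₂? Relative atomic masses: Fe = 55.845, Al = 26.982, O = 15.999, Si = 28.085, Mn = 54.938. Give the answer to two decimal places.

Molar mass of (Mn₀.₉₁Fe₀.₀₉)₃Al₂Si₃O₁₂: 2.73×54.938 + 0.27×55.845 + 2×26.982 + 3×28.085 + 12×15.999 = 495.266 g/mol.
Mass of Fe per formula unit: 0.27 × 55.845 = 15.078 g.
Weight fraction Fe = 15.078 / 495.266 = 0.0304.

3.04 mass %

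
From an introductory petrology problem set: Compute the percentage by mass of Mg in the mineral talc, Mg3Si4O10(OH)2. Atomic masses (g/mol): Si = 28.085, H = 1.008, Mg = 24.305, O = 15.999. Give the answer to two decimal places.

Molar mass of Mg3Si4O10(OH)2: 3*24.305 + 4*28.085 + 12*15.999 + 2*1.008 = 379.259 g/mol.
Mass of Mg per formula unit: 3 × 24.305 = 72.915 g.
Weight fraction Mg = 72.915 / 379.259 = 0.1923.

19.23 mass %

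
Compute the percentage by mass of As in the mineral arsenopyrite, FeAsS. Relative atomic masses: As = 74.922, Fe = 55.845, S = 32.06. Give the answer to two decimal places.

46.01 wt%

M(FeAsS) = 162.827 g/mol.
As contributes 1 × 74.922 = 74.922 g per mole.
74.922/162.827 = 0.4601 → 46.01%.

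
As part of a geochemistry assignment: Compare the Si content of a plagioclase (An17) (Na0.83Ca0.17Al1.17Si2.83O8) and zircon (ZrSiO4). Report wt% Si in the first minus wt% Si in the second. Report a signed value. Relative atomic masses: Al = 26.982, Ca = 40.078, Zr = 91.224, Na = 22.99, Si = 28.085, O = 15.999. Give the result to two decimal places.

Si in Na0.83Ca0.17Al1.17Si2.83O8: molar mass 264.936 g/mol; 2.83×28.085 = 79.481 g → 30.00 wt%.
Si in ZrSiO4: molar mass 183.305 g/mol; 1×28.085 = 28.085 g → 15.32 wt%.
Difference = 30.00 − 15.32 = 14.68 percentage points.

14.68 percentage points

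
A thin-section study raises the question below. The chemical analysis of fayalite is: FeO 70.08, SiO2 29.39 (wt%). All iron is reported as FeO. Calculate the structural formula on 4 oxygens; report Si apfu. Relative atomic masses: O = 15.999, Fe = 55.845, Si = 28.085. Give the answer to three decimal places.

1.001 Si apfu

FeO (M=71.844): mol = 0.97545; Fe = 0.97545, O = 0.97545.
SiO2 (M=60.083): mol = 0.48916; Si = 0.48916, O = 0.97832.
ΣO = 1.95377; factor = 4/ΣO = 2.04732.
Si apfu = 0.48916 × 2.04732 = 1.001.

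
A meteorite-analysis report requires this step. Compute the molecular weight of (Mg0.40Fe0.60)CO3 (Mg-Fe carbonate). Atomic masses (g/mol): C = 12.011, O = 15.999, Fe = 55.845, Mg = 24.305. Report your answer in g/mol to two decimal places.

The formula mass is the sum 0.40*24.305 + 0.60*55.845 + 1*12.011 + 3*15.999.

103.24 g/mol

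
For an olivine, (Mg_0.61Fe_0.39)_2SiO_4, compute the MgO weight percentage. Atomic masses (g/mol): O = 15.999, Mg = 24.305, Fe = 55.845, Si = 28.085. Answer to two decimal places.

29.75 wt%

M((Mg_0.61Fe_0.39)_2SiO_4) = 165.292 g/mol; M(MgO) = 40.304 g/mol.
Moles MgO per formula unit = 1.22 Mg ÷ 1 = 1.2200.
MgO fraction = (1.2200 × 40.304) / 165.292 = 49.171/165.292 = 0.2975.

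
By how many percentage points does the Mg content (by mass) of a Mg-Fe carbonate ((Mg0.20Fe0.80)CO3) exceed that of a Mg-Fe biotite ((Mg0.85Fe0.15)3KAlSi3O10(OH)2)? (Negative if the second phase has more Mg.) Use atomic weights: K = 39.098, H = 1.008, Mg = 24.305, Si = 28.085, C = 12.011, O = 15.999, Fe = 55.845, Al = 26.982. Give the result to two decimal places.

Mg in (Mg0.20Fe0.80)CO3: molar mass 109.545 g/mol; 0.20×24.305 = 4.861 g → 4.44 wt%.
Mg in (Mg0.85Fe0.15)3KAlSi3O10(OH)2: molar mass 431.447 g/mol; 2.55×24.305 = 61.978 g → 14.37 wt%.
Difference = 4.44 − 14.37 = -9.93 percentage points.

-9.93 percentage points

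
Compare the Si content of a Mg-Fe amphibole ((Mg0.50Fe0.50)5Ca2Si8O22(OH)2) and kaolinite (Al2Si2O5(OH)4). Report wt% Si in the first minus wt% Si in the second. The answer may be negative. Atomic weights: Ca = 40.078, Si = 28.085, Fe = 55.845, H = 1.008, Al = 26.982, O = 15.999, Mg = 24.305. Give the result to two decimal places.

3.45 percentage points

M((Mg0.50Fe0.50)5Ca2Si8O22(OH)2) = 891.203 g/mol, so wt% Si = 224.680/891.203 × 100 = 25.21%.
M(Al2Si2O5(OH)4) = 258.157 g/mol, so wt% Si = 56.170/258.157 × 100 = 21.76%.
25.21 − 21.76 = 3.45 pp.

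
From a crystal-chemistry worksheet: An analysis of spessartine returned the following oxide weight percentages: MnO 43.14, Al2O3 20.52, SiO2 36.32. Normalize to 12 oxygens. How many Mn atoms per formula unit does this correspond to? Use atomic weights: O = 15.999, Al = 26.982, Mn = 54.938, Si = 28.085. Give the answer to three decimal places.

43.14 wt% MnO ÷ 70.937 g/mol = 0.60815 mol, giving 0.60815 Mn and 0.60815 O.
20.52 wt% Al2O3 ÷ 101.961 g/mol = 0.20125 mol, giving 0.40250 Al and 0.60375 O.
36.32 wt% SiO2 ÷ 60.083 g/mol = 0.60450 mol, giving 0.60450 Si and 1.20900 O.
Oxygen sums to 2.42090; scaling by 12/2.42090 = 4.95683 puts the formula on 12 O.
Mn: 0.60815 × 4.95683 = 3.014 atoms per formula unit.

3.014 Mn apfu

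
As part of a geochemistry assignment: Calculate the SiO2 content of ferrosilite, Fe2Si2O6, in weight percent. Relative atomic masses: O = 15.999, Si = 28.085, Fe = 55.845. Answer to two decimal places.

Formula mass = 263.854 g/mol.
2 Si → 2.0000 mol SiO2 per formula unit; M(SiO2) = 60.083, so SiO2 mass = 120.166 g.
120.166/263.854 × 100 = 45.54 wt%.

45.54 wt%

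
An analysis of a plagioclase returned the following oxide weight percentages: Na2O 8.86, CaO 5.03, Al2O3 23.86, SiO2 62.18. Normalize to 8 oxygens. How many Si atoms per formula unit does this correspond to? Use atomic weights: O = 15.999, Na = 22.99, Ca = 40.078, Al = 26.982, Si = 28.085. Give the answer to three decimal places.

Na2O (M=61.979): mol = 0.14295; Na = 0.28590, O = 0.14295.
CaO (M=56.077): mol = 0.08970; Ca = 0.08970, O = 0.08970.
Al2O3 (M=101.961): mol = 0.23401; Al = 0.46802, O = 0.70203.
SiO2 (M=60.083): mol = 1.03490; Si = 1.03490, O = 2.06980.
ΣO = 3.00448; factor = 8/ΣO = 2.66269.
Si apfu = 1.03490 × 2.66269 = 2.756.

2.756 Si apfu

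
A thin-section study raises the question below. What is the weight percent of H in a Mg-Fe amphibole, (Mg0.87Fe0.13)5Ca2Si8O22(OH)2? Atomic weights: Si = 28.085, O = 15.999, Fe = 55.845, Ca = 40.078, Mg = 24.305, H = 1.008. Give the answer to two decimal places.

M((Mg0.87Fe0.13)5Ca2Si8O22(OH)2) = 832.854 g/mol.
H contributes 2 × 1.008 = 2.016 g per mole.
2.016/832.854 = 0.0024 → 0.24%.

0.24 weight percent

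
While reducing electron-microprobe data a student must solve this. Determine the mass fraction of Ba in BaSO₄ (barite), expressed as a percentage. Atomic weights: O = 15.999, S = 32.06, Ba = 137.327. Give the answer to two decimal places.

58.84 mass %

M(BaSO₄) = 233.383 g/mol.
Ba contributes 1 × 137.327 = 137.327 g per mole.
137.327/233.383 = 0.5884 → 58.84%.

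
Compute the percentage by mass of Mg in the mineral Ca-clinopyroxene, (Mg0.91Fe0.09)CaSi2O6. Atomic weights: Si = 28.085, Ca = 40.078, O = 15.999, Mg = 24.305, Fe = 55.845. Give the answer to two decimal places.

Molar mass of (Mg0.91Fe0.09)CaSi2O6: 0.91·24.305 + 0.09·55.845 + 1·40.078 + 2·28.085 + 6·15.999 = 219.386 g/mol.
Mass of Mg per formula unit: 0.91 × 24.305 = 22.118 g.
Weight fraction Mg = 22.118 / 219.386 = 0.1008.

10.08 wt%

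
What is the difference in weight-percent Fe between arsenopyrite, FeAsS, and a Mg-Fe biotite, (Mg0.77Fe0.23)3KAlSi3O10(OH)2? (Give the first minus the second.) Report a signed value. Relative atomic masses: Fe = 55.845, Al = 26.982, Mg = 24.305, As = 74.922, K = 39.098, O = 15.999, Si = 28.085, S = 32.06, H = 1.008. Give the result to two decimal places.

25.52 percentage points

M(FeAsS) = 162.827 g/mol, so wt% Fe = 55.845/162.827 × 100 = 34.30%.
M((Mg0.77Fe0.23)3KAlSi3O10(OH)2) = 439.017 g/mol, so wt% Fe = 38.533/439.017 × 100 = 8.78%.
34.30 − 8.78 = 25.52 pp.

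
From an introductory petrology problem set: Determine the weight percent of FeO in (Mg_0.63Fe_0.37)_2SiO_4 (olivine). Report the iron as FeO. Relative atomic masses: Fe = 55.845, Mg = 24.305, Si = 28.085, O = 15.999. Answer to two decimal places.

32.41 wt%

Formula mass = 164.031 g/mol.
0.74 Fe → 0.7400 mol FeO per formula unit; M(FeO) = 71.844, so FeO mass = 53.165 g.
53.165/164.031 × 100 = 32.41 wt%.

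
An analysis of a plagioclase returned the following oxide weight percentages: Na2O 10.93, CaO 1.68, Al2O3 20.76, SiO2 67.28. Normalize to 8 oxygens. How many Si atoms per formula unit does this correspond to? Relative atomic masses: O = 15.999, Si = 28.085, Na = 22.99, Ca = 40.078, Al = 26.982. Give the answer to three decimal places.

Na2O (M=61.979): mol = 0.17635; Na = 0.35270, O = 0.17635.
CaO (M=56.077): mol = 0.02996; Ca = 0.02996, O = 0.02996.
Al2O3 (M=101.961): mol = 0.20361; Al = 0.40722, O = 0.61083.
SiO2 (M=60.083): mol = 1.11978; Si = 1.11978, O = 2.23956.
ΣO = 3.05670; factor = 8/ΣO = 2.61720.
Si apfu = 1.11978 × 2.61720 = 2.931.

2.931 Si apfu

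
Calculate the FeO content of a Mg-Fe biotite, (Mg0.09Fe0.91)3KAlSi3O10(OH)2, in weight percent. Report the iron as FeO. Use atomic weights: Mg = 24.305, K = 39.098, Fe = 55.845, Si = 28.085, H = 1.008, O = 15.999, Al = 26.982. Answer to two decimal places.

38.97 wt%

Formula mass = 503.358 g/mol.
2.73 Fe → 2.7300 mol FeO per formula unit; M(FeO) = 71.844, so FeO mass = 196.134 g.
196.134/503.358 × 100 = 38.97 wt%.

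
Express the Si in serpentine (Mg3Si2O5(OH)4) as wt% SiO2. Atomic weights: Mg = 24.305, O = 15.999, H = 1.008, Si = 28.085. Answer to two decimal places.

43.36 wt%

M(Mg3Si2O5(OH)4) = 277.108 g/mol; M(SiO2) = 60.083 g/mol.
Moles SiO2 per formula unit = 2 Si ÷ 1 = 2.0000.
SiO2 fraction = (2.0000 × 60.083) / 277.108 = 120.166/277.108 = 0.4336.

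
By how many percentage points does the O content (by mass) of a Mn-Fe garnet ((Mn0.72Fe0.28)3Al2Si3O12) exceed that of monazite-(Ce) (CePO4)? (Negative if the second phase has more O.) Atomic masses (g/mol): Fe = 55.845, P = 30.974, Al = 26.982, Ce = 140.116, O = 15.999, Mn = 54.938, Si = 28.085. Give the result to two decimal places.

11.50 percentage points

First mineral: 191.988 g O in 495.783 g formula = 38.72 wt% O.
Second mineral: 63.996 g O in 235.086 g formula = 27.22 wt% O.
38.72% − 27.22% gives a difference of 11.50 percentage points.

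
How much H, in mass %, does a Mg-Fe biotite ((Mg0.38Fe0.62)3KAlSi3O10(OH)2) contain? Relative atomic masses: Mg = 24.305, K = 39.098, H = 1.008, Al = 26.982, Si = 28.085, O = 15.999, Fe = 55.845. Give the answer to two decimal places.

0.42 mass %

M((Mg0.38Fe0.62)3KAlSi3O10(OH)2) = 475.918 g/mol.
H contributes 2 × 1.008 = 2.016 g per mole.
2.016/475.918 = 0.0042 → 0.42%.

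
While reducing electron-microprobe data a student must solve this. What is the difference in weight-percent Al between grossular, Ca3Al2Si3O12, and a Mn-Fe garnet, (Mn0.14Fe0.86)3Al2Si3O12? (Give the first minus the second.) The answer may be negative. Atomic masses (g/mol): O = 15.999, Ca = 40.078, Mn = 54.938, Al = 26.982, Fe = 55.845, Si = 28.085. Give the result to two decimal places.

1.13 percentage points

Al in Ca3Al2Si3O12: molar mass 450.441 g/mol; 2×26.982 = 53.964 g → 11.98 wt%.
Al in (Mn0.14Fe0.86)3Al2Si3O12: molar mass 497.361 g/mol; 2×26.982 = 53.964 g → 10.85 wt%.
Difference = 11.98 − 10.85 = 1.13 percentage points.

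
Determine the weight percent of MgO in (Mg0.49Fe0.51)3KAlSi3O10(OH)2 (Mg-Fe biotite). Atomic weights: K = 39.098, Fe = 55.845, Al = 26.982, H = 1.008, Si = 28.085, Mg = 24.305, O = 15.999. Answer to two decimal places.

12.73 wt%

M((Mg0.49Fe0.51)3KAlSi3O10(OH)2) = 465.510 g/mol; M(MgO) = 40.304 g/mol.
Moles MgO per formula unit = 1.47 Mg ÷ 1 = 1.4700.
MgO fraction = (1.4700 × 40.304) / 465.510 = 59.247/465.510 = 0.1273.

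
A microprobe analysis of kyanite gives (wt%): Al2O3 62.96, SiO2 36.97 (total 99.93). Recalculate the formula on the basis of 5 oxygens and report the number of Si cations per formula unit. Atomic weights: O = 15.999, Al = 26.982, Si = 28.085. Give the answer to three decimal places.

0.998 Si apfu

Al2O3 (M=101.961): mol = 0.61749; Al = 1.23498, O = 1.85247.
SiO2 (M=60.083): mol = 0.61532; Si = 0.61532, O = 1.23064.
ΣO = 3.08311; factor = 5/ΣO = 1.62174.
Si apfu = 0.61532 × 1.62174 = 0.998.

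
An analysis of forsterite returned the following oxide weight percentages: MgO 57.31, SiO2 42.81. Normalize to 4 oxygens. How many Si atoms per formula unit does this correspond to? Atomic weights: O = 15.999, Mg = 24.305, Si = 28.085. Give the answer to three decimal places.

57.31 wt% MgO ÷ 40.304 g/mol = 1.42194 mol, giving 1.42194 Mg and 1.42194 O.
42.81 wt% SiO2 ÷ 60.083 g/mol = 0.71251 mol, giving 0.71251 Si and 1.42502 O.
Oxygen sums to 2.84696; scaling by 4/2.84696 = 1.40501 puts the formula on 4 O.
Si: 0.71251 × 1.40501 = 1.001 atoms per formula unit.

1.001 Si apfu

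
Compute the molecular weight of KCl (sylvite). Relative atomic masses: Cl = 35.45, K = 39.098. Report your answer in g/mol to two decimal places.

The formula mass is the sum 1(39.098) + 1(35.45).

74.55 g/mol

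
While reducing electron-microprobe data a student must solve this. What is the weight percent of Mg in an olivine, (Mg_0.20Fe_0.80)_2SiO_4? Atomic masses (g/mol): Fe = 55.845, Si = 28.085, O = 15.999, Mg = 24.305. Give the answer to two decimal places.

Molar mass of (Mg_0.20Fe_0.80)_2SiO_4: 0.40*24.305 + 1.60*55.845 + 1*28.085 + 4*15.999 = 191.155 g/mol.
Mass of Mg per formula unit: 0.40 × 24.305 = 9.722 g.
Weight fraction Mg = 9.722 / 191.155 = 0.0509.

5.09 wt%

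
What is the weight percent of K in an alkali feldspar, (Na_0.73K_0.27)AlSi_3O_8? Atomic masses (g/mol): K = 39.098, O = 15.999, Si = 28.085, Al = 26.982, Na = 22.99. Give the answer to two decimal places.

M((Na_0.73K_0.27)AlSi_3O_8) = 266.568 g/mol.
K contributes 0.27 × 39.098 = 10.556 g per mole.
10.556/266.568 = 0.0396 → 3.96%.

3.96 wt%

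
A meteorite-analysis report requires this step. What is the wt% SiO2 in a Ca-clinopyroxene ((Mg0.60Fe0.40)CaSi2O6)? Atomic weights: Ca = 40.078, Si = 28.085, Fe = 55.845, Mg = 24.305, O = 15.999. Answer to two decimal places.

Molar mass of (Mg0.60Fe0.40)CaSi2O6 = 0.60×24.305 + 0.40×55.845 + 1×40.078 + 2×28.085 + 6×15.999 = 229.163 g/mol.
Each formula unit contains 2 Si, equivalent to 2/1 = 2.0000 mol SiO2.
M(SiO2) = 1×28.085 + 2×15.999 = 60.083 g/mol.
Mass of SiO2 per formula unit = 2.0000 × 60.083 = 120.166 g.
SiO2 wt% = 120.166 / 229.163 × 100 = 52.44%.

52.44 wt%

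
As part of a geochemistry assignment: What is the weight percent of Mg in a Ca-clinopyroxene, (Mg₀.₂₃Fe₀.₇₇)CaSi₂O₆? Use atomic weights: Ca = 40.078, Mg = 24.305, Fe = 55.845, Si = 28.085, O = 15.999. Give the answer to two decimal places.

Formula mass = 0.23*24.305 + 0.77*55.845 + 1*40.078 + 2*28.085 + 6*15.999 = 240.833 g/mol, of which 5.590 g is Mg.
So Mg makes up 5.590/240.833 = 0.0232 of the mass, i.e. 2.32%.

2.32 mass %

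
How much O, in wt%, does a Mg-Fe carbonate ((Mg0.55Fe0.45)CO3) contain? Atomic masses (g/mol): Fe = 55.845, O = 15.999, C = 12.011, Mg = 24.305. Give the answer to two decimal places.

M((Mg0.55Fe0.45)CO3) = 98.506 g/mol.
O contributes 3 × 15.999 = 47.997 g per mole.
47.997/98.506 = 0.4872 → 48.72%.

48.72 wt%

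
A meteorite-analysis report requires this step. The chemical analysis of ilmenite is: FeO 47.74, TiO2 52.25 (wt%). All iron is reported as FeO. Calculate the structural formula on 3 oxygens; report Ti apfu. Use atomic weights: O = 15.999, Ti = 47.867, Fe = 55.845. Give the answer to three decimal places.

0.995 Ti apfu

FeO: 47.74/71.844 = 0.66450 mol → 0.66450 mol Fe, 0.66450 mol O.
TiO2: 52.25/79.865 = 0.65423 mol → 0.65423 mol Ti, 1.30846 mol O.
Total oxygen = 1.97296 mol. Normalization factor = 3/1.97296 = 1.52056.
Ti per 3 O = 0.65423 × 1.52056 = 0.995.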